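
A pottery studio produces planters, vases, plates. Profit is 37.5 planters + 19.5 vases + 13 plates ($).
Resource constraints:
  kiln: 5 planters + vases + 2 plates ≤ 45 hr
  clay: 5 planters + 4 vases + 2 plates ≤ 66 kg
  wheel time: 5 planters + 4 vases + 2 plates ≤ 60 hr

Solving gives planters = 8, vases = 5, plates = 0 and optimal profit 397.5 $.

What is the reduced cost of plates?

Binding: kiln and wheel time. Non-binding: clay (6 unused).
Since clay is not tight, its dual is 0.
Dual feasibility on the basic columns requires 5·y_kiln + 5·y_wheel time = 37.5, 1·y_kiln + 4·y_wheel time = 19.5.
→ y_kiln = 3.5 and y_wheel time = 4.
Reduced cost of plates: c₃ − yᵀa₃ = 13 − (3.5·2 + 4·2) = 13 − 15 = -2.

-2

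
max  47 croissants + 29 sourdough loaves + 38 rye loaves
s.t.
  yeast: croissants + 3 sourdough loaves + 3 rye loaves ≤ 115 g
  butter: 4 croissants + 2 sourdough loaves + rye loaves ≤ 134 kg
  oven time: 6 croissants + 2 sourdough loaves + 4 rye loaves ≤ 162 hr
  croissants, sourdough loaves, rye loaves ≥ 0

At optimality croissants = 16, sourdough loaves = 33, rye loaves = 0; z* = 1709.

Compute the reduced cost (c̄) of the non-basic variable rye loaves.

-5

At the optimum: yeast uses 115 of 115 (binding); butter uses 130 of 134 (slack = 4); oven time uses 162 of 162 (binding).
By complementary slackness, y = 0 for the non-binding constraint.
From A_Bᵀ y = c: 1·y_yeast + 6·y_oven time = 47; 3·y_yeast + 2·y_oven time = 29.
→ y_yeast = 5 and y_oven time = 7.
Reduced cost of rye loaves: c₃ − yᵀa₃ = 38 − (5·3 + 7·4) = 38 − 43 = -5.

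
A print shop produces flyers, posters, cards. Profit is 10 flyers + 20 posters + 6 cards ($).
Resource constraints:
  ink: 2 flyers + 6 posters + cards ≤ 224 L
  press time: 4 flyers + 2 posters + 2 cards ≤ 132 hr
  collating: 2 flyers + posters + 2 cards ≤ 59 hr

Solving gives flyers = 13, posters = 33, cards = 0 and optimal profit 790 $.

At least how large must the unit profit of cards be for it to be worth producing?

7

Binding: ink and collating. Non-binding: press time (14 unused).
Since press time is not tight, its dual is 0.
From A_Bᵀ y = c: 2·y_ink + 2·y_collating = 10; 6·y_ink + 1·y_collating = 20.
This yields shadow prices y_ink = 3, y_collating = 2.
cards enters the basis when its profit ≥ yᵀa₃ = 3·1 + 2·2 = 7.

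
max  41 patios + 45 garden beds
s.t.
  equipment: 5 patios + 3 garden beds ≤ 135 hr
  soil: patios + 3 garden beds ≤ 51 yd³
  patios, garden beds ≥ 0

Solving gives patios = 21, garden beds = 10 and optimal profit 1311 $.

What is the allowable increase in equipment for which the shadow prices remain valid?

120

Binding constraints: equipment, soil. The basis is B = [[5,3],[1,3]] with det 12.
Per unit increase in equipment, x* moves by d = (0.25, -0.0833).
The basis stays optimal until garden beds reaches 0; allowable increase = 120 hr.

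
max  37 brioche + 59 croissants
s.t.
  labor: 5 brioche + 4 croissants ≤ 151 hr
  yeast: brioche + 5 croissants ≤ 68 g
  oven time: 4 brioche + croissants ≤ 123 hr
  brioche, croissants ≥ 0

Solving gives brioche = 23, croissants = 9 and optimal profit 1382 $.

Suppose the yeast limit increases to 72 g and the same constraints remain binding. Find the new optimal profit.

At the optimum: labor uses 151 of 151 (binding); yeast uses 68 of 68 (binding); oven time uses 101 of 123 (slack = 22).
Slack constraints have shadow price 0 (complementary slackness).
Dual feasibility on the basic columns requires 5·y_labor + 1·y_yeast = 37, 4·y_labor + 5·y_yeast = 59.
→ y_labor = 6 and y_yeast = 7.
Δz = y_yeast·Δb = 7 × (4) = 28, so new z* = 1382 + 28 = 1410.

1410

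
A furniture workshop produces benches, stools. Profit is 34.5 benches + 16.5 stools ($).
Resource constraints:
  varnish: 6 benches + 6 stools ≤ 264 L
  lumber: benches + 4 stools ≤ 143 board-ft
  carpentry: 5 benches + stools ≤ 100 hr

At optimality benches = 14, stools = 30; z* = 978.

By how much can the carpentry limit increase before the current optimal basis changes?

Binding constraints: varnish, carpentry. The basis is B = [[6,6],[5,1]] with det -24.
Per unit increase in carpentry, x* moves by d = (0.25, -0.25).
The basis stays optimal until stools reaches 0; allowable increase = 120 hr.

120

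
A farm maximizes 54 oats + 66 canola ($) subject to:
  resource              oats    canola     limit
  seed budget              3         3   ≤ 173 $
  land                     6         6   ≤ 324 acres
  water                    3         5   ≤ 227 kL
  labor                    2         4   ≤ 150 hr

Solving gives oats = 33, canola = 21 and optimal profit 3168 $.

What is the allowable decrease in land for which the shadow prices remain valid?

99

Binding constraints: land, labor. The basis is B = [[6,6],[2,4]] with det 12.
Per unit decrease in land, x* moves by d = (-0.3333, 0.1667).
The basis stays optimal until oats reaches 0; allowable decrease = 99 acres.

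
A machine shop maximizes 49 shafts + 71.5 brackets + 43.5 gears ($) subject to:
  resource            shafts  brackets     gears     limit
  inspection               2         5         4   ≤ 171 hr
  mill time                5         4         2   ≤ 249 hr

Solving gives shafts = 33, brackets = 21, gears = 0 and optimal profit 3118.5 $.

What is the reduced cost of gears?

Check each constraint at x*: inspection 171/171 (tight); mill time 249/249 (tight).
The binding rows give the dual system: 2·y_inspection + 5·y_mill time = 49 and 5·y_inspection + 4·y_mill time = 71.5.
→ y_inspection = 9.5 and y_mill time = 6.
Reduced cost of gears: c₃ − yᵀa₃ = 43.5 − (9.5·4 + 6·2) = 43.5 − 50 = -6.5.

-6.5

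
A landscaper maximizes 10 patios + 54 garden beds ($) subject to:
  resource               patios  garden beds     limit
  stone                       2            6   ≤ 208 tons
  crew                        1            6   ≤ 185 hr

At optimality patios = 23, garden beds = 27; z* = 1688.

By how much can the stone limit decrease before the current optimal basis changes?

23

Binding constraints: stone, crew. The basis is B = [[2,6],[1,6]] with det 6.
Per unit decrease in stone, x* moves by d = (-1, 0.1667).
The basis stays optimal until patios reaches 0; allowable decrease = 23 tons.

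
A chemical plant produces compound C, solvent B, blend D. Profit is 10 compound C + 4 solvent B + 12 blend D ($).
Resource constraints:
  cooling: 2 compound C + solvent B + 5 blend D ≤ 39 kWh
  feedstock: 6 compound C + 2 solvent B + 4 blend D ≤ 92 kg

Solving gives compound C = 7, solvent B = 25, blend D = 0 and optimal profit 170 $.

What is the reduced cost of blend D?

At the optimum: cooling uses 39 of 39 (binding); feedstock uses 92 of 92 (binding).
Dual feasibility on the basic columns requires 2·y_cooling + 6·y_feedstock = 10, 1·y_cooling + 2·y_feedstock = 4.
Solving: y_cooling = 2, y_feedstock = 1.
Reduced cost of blend D: c₃ − yᵀa₃ = 12 − (2·5 + 1·4) = 12 − 14 = -2.

-2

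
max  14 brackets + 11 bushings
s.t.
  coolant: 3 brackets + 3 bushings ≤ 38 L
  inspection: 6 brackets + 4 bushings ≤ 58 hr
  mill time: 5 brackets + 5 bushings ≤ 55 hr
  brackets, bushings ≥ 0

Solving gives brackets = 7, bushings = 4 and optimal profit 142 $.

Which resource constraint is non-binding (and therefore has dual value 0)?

coolant

coolant: 33/38 (slack 5)
inspection: 58/58 (binding)
mill time: 55/55 (binding)
By complementary slackness, a constraint with positive slack has shadow price 0 → coolant.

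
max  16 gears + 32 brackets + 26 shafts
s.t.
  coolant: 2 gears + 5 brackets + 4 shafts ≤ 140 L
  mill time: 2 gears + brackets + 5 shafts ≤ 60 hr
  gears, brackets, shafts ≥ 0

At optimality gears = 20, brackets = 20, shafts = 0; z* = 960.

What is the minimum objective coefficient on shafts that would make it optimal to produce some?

At the optimum: coolant uses 140 of 140 (binding); mill time uses 60 of 60 (binding).
Dual feasibility on the basic columns requires 2·y_coolant + 2·y_mill time = 16, 5·y_coolant + 1·y_mill time = 32.
→ y_coolant = 6 and y_mill time = 2.
shafts enters the basis when its profit ≥ yᵀa₃ = 6·4 + 2·5 = 34.

34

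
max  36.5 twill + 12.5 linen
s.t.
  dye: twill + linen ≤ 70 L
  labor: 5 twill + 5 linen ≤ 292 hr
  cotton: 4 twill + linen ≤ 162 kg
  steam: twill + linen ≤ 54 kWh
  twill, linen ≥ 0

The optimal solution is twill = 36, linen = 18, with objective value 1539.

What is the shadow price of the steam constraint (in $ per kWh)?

4.5

Check each constraint at x*: dye 54/70 (slack 16); labor 270/292 (slack 22); cotton 162/162 (tight); steam 54/54 (tight).
Slack constraints have shadow price 0 (complementary slackness).
From A_Bᵀ y = c: 4·y_cotton + 1·y_steam = 36.5; 1·y_cotton + 1·y_steam = 12.5.
Solving: y_cotton = 8, y_steam = 4.5.
Shadow price of steam = 4.5.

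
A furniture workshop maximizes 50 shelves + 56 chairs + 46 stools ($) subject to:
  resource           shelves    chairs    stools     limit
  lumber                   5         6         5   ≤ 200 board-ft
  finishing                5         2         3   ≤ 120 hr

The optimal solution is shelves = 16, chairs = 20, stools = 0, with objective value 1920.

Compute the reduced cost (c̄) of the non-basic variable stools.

Both lumber and finishing are binding at x*.
Dual feasibility on the basic columns requires 5·y_lumber + 5·y_finishing = 50, 6·y_lumber + 2·y_finishing = 56.
This yields shadow prices y_lumber = 9, y_finishing = 1.
Reduced cost of stools: c₃ − yᵀa₃ = 46 − (9·5 + 1·3) = 46 − 48 = -2.

-2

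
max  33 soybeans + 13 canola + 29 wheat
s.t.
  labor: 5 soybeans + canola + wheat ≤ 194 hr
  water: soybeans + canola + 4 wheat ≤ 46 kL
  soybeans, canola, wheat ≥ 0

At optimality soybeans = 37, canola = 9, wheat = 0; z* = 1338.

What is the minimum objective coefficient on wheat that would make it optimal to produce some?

37

Both labor and water are binding at x*.
The binding rows give the dual system: 5·y_labor + 1·y_water = 33 and 1·y_labor + 1·y_water = 13.
→ y_labor = 5 and y_water = 8.
wheat enters the basis when its profit ≥ yᵀa₃ = 5·1 + 8·4 = 37.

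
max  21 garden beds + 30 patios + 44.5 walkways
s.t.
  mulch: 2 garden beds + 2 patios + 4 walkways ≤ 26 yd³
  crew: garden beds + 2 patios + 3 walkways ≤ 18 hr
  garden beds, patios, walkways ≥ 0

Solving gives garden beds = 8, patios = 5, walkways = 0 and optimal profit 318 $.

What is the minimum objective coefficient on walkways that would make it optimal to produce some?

51

At the optimum: mulch uses 26 of 26 (binding); crew uses 18 of 18 (binding).
From A_Bᵀ y = c: 2·y_mulch + 1·y_crew = 21; 2·y_mulch + 2·y_crew = 30.
This yields shadow prices y_mulch = 6, y_crew = 9.
walkways enters the basis when its profit ≥ yᵀa₃ = 6·4 + 9·3 = 51.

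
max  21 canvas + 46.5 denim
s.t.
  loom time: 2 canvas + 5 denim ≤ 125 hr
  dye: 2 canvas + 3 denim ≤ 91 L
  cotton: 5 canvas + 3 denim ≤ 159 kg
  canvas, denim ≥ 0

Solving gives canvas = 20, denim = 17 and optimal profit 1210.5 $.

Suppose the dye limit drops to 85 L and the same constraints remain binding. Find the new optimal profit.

1192.5

At the optimum: loom time uses 125 of 125 (binding); dye uses 91 of 91 (binding); cotton uses 151 of 159 (slack = 8).
By complementary slackness, y = 0 for the non-binding constraint.
From A_Bᵀ y = c: 2·y_loom time + 2·y_dye = 21; 5·y_loom time + 3·y_dye = 46.5.
This yields shadow prices y_loom time = 7.5, y_dye = 3.
Δz = y_dye·Δb = 3 × (-6) = -18, so new z* = 1210.5 − 18 = 1192.5.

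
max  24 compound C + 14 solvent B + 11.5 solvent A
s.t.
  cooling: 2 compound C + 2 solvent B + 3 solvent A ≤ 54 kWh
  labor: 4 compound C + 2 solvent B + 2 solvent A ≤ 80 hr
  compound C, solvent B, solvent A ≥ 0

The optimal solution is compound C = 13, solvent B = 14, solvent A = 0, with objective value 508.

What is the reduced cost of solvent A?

At the optimum: cooling uses 54 of 54 (binding); labor uses 80 of 80 (binding).
The binding rows give the dual system: 2·y_cooling + 4·y_labor = 24 and 2·y_cooling + 2·y_labor = 14.
→ y_cooling = 2 and y_labor = 5.
Reduced cost of solvent A: c₃ − yᵀa₃ = 11.5 − (2·3 + 5·2) = 11.5 − 16 = -4.5.

-4.5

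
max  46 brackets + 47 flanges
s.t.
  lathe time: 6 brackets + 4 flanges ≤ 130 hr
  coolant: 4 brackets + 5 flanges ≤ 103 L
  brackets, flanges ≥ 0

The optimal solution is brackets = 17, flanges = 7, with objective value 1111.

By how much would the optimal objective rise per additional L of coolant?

Check each constraint at x*: lathe time 130/130 (tight); coolant 103/103 (tight).
Dual feasibility on the basic columns requires 6·y_lathe time + 4·y_coolant = 46, 4·y_lathe time + 5·y_coolant = 47.
Solving: y_lathe time = 3, y_coolant = 7.
Shadow price of coolant = 7.

7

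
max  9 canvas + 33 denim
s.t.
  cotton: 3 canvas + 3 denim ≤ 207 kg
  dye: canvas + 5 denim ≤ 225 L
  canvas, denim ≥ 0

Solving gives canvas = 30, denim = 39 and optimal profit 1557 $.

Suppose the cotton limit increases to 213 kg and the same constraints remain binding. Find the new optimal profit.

1563

At the optimum: cotton uses 207 of 207 (binding); dye uses 225 of 225 (binding).
The binding rows give the dual system: 3·y_cotton + 1·y_dye = 9 and 3·y_cotton + 5·y_dye = 33.
Solving: y_cotton = 1, y_dye = 6.
Δz = y_cotton·Δb = 1 × (6) = 6, so new z* = 1557 + 6 = 1563.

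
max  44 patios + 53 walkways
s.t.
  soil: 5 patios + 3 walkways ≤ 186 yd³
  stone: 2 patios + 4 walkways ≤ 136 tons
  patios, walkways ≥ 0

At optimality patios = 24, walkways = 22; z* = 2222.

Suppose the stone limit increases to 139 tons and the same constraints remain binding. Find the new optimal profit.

2250.5

Both soil and stone are binding at x*.
Dual feasibility on the basic columns requires 5·y_soil + 2·y_stone = 44, 3·y_soil + 4·y_stone = 53.
Solving: y_soil = 5, y_stone = 9.5.
Δz = y_stone·Δb = 9.5 × (3) = 28.5, so new z* = 2222 + 28.5 = 2250.5.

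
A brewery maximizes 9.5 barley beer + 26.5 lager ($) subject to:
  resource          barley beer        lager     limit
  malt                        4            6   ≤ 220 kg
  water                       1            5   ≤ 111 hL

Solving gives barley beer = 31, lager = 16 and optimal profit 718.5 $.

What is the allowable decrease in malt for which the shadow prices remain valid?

86.8

Binding constraints: malt, water. The basis is B = [[4,6],[1,5]] with det 14.
Per unit decrease in malt, x* moves by d = (-0.3571, 0.0714).
The basis stays optimal until barley beer reaches 0; allowable decrease = 86.8 kg.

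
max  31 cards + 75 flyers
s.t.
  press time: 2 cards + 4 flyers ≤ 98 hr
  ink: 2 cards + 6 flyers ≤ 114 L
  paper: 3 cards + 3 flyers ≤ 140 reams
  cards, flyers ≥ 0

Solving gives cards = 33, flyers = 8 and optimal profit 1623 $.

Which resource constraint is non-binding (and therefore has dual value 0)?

paper

press time: 98/98 (binding)
ink: 114/114 (binding)
paper: 123/140 (slack 17)
By complementary slackness, a constraint with positive slack has shadow price 0 → paper.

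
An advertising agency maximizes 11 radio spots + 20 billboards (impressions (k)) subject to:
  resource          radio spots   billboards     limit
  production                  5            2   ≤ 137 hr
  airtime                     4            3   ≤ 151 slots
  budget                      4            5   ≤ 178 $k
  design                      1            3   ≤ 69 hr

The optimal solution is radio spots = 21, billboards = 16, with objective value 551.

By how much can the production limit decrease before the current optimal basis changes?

91

Binding constraints: production, design. The basis is B = [[5,2],[1,3]] with det 13.
Per unit decrease in production, x* moves by d = (-0.2308, 0.0769).
The basis stays optimal until radio spots reaches 0; allowable decrease = 91 hr.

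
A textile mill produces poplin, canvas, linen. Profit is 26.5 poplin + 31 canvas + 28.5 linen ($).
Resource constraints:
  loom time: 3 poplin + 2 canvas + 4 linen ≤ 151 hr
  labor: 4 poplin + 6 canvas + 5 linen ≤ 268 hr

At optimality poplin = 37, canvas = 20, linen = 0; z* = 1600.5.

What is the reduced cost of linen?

Both loom time and labor are binding at x*.
From A_Bᵀ y = c: 3·y_loom time + 4·y_labor = 26.5; 2·y_loom time + 6·y_labor = 31.
Solving: y_loom time = 3.5, y_labor = 4.
Reduced cost of linen: c₃ − yᵀa₃ = 28.5 − (3.5·4 + 4·5) = 28.5 − 34 = -5.5.

-5.5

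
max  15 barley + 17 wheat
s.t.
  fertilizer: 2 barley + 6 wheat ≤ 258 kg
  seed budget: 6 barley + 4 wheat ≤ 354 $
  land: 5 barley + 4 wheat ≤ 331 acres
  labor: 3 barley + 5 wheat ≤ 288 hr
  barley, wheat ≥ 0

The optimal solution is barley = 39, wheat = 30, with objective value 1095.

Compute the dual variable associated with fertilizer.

1.5

At the optimum: fertilizer uses 258 of 258 (binding); seed budget uses 354 of 354 (binding); land uses 315 of 331 (slack = 16); labor uses 267 of 288 (slack = 21).
Since land, labor are not tight, their duals are 0.
The binding rows give the dual system: 2·y_fertilizer + 6·y_seed budget = 15 and 6·y_fertilizer + 4·y_seed budget = 17.
Solving: y_fertilizer = 1.5, y_seed budget = 2.
Shadow price of fertilizer = 1.5.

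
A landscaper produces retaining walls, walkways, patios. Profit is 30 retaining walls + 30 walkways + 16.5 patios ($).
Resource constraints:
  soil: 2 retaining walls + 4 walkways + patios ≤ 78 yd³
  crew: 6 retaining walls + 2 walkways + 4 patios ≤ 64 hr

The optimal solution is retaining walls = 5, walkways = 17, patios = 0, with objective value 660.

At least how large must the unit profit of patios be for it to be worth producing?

At the optimum: soil uses 78 of 78 (binding); crew uses 64 of 64 (binding).
From A_Bᵀ y = c: 2·y_soil + 6·y_crew = 30; 4·y_soil + 2·y_crew = 30.
→ y_soil = 6 and y_crew = 3.
patios enters the basis when its profit ≥ yᵀa₃ = 6·1 + 3·4 = 18.

18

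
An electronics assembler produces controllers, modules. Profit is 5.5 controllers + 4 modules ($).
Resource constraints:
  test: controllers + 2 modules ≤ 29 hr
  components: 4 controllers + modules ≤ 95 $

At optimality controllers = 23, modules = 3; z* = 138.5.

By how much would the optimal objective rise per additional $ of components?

1

Both test and components are binding at x*.
From A_Bᵀ y = c: 1·y_test + 4·y_components = 5.5; 2·y_test + 1·y_components = 4.
Solving: y_test = 1.5, y_components = 1.
Shadow price of components = 1.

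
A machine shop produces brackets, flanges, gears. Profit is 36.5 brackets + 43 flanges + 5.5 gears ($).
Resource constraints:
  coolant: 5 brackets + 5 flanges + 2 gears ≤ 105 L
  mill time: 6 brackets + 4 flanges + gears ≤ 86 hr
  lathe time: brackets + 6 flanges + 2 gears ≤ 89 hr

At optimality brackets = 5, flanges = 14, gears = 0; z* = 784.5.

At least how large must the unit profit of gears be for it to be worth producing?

Binding: mill time and lathe time. Non-binding: coolant (10 unused).
Slack constraints have shadow price 0 (complementary slackness).
The binding rows give the dual system: 6·y_mill time + 1·y_lathe time = 36.5 and 4·y_mill time + 6·y_lathe time = 43.
This yields shadow prices y_mill time = 5.5, y_lathe time = 3.5.
gears enters the basis when its profit ≥ yᵀa₃ = 5.5·1 + 3.5·2 = 12.5.

12.5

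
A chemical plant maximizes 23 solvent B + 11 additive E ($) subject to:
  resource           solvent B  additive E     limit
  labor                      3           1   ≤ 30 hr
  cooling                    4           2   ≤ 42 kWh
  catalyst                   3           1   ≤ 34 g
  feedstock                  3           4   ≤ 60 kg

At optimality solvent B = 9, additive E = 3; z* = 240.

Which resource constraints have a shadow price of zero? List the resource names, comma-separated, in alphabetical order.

labor: 30/30 (binding)
cooling: 42/42 (binding)
catalyst: 30/34 (slack 4)
feedstock: 39/60 (slack 21)
By complementary slackness, a constraint with positive slack has shadow price 0 → catalyst, feedstock.

catalyst, feedstock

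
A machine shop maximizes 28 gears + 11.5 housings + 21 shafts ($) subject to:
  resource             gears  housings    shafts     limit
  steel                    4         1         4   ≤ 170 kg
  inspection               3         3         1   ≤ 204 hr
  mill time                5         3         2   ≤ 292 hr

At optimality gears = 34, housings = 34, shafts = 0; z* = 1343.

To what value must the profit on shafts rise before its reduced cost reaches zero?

24

At the optimum: steel uses 170 of 170 (binding); inspection uses 204 of 204 (binding); mill time uses 272 of 292 (slack = 20).
Slack constraints have shadow price 0 (complementary slackness).
From A_Bᵀ y = c: 4·y_steel + 3·y_inspection = 28; 1·y_steel + 3·y_inspection = 11.5.
This yields shadow prices y_steel = 5.5, y_inspection = 2.
shafts enters the basis when its profit ≥ yᵀa₃ = 5.5·4 + 2·1 = 24.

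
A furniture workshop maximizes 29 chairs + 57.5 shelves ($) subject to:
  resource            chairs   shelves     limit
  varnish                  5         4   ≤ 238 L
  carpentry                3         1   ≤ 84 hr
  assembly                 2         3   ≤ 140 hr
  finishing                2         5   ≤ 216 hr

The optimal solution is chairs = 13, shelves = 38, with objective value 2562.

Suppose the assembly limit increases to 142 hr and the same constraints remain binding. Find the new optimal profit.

At the optimum: varnish uses 217 of 238 (slack = 21); carpentry uses 77 of 84 (slack = 7); assembly uses 140 of 140 (binding); finishing uses 216 of 216 (binding).
Slack constraints have shadow price 0 (complementary slackness).
From A_Bᵀ y = c: 2·y_assembly + 2·y_finishing = 29; 3·y_assembly + 5·y_finishing = 57.5.
Solving: y_assembly = 7.5, y_finishing = 7.
Δz = y_assembly·Δb = 7.5 × (2) = 15, so new z* = 2562 + 15 = 2577.

2577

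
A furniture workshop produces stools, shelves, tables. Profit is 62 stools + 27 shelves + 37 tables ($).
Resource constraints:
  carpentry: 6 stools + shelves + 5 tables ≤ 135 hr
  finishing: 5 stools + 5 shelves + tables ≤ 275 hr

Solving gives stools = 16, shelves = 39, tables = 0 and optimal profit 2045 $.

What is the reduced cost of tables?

At the optimum: carpentry uses 135 of 135 (binding); finishing uses 275 of 275 (binding).
From A_Bᵀ y = c: 6·y_carpentry + 5·y_finishing = 62; 1·y_carpentry + 5·y_finishing = 27.
This yields shadow prices y_carpentry = 7, y_finishing = 4.
Reduced cost of tables: c₃ − yᵀa₃ = 37 − (7·5 + 4·1) = 37 − 39 = -2.

-2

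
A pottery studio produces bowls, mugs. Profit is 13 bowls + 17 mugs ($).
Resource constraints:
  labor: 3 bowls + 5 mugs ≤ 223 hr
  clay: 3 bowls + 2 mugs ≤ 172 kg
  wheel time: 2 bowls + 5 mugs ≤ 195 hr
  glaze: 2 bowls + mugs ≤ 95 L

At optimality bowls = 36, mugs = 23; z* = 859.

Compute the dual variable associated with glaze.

2

At the optimum: labor uses 223 of 223 (binding); clay uses 154 of 172 (slack = 18); wheel time uses 187 of 195 (slack = 8); glaze uses 95 of 95 (binding).
By complementary slackness, y = 0 for the non-binding constraints.
Dual feasibility on the basic columns requires 3·y_labor + 2·y_glaze = 13, 5·y_labor + 1·y_glaze = 17.
This yields shadow prices y_labor = 3, y_glaze = 2.
Shadow price of glaze = 2.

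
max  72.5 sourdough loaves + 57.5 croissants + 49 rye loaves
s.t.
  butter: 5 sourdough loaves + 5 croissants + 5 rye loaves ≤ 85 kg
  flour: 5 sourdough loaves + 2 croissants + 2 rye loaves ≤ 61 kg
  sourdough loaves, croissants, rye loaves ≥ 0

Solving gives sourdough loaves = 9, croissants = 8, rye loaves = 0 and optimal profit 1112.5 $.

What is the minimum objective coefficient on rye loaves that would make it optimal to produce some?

57.5

Both butter and flour are binding at x*.
The binding rows give the dual system: 5·y_butter + 5·y_flour = 72.5 and 5·y_butter + 2·y_flour = 57.5.
This yields shadow prices y_butter = 9.5, y_flour = 5.
rye loaves enters the basis when its profit ≥ yᵀa₃ = 9.5·5 + 5·2 = 57.5.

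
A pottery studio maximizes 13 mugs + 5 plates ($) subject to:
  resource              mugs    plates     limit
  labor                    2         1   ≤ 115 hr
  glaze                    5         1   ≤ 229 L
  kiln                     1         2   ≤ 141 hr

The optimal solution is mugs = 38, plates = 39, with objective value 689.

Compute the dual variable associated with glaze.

At the optimum: labor uses 115 of 115 (binding); glaze uses 229 of 229 (binding); kiln uses 116 of 141 (slack = 25).
Since kiln is not tight, its dual is 0.
The binding rows give the dual system: 2·y_labor + 5·y_glaze = 13 and 1·y_labor + 1·y_glaze = 5.
→ y_labor = 4 and y_glaze = 1.
Shadow price of glaze = 1.

1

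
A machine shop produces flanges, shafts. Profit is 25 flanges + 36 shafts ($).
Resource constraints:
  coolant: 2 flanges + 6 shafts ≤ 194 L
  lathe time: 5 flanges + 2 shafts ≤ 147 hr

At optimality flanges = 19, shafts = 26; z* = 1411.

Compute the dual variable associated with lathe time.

Check each constraint at x*: coolant 194/194 (tight); lathe time 147/147 (tight).
The binding rows give the dual system: 2·y_coolant + 5·y_lathe time = 25 and 6·y_coolant + 2·y_lathe time = 36.
Solving: y_coolant = 5, y_lathe time = 3.
Shadow price of lathe time = 3.

3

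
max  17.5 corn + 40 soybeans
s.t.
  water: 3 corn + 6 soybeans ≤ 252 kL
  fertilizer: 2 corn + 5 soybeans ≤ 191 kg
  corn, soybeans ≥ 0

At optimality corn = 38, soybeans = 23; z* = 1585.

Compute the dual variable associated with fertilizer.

5

Both water and fertilizer are binding at x*.
The binding rows give the dual system: 3·y_water + 2·y_fertilizer = 17.5 and 6·y_water + 5·y_fertilizer = 40.
→ y_water = 2.5 and y_fertilizer = 5.
Shadow price of fertilizer = 5.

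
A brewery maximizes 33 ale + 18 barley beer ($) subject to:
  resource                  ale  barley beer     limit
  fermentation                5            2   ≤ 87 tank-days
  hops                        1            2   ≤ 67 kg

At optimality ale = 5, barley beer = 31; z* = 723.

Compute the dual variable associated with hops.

At the optimum: fermentation uses 87 of 87 (binding); hops uses 67 of 67 (binding).
From A_Bᵀ y = c: 5·y_fermentation + 1·y_hops = 33; 2·y_fermentation + 2·y_hops = 18.
Solving: y_fermentation = 6, y_hops = 3.
Shadow price of hops = 3.

3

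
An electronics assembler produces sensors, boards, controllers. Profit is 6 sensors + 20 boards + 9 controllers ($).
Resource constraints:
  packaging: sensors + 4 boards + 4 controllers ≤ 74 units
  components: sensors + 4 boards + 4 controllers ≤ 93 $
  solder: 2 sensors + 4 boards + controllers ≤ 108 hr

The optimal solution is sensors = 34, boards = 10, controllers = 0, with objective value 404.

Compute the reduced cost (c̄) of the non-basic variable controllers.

-8

Binding: packaging and solder. Non-binding: components (19 unused).
Since components is not tight, its dual is 0.
Dual feasibility on the basic columns requires 1·y_packaging + 2·y_solder = 6, 4·y_packaging + 4·y_solder = 20.
→ y_packaging = 4 and y_solder = 1.
Reduced cost of controllers: c₃ − yᵀa₃ = 9 − (4·4 + 1·1) = 9 − 17 = -8.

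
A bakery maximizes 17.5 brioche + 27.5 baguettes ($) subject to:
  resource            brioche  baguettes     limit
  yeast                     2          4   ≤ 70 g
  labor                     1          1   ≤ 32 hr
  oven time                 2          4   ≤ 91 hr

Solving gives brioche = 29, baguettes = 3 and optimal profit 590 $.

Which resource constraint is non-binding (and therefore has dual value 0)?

oven time

yeast: 70/70 (binding)
labor: 32/32 (binding)
oven time: 70/91 (slack 21)
By complementary slackness, a constraint with positive slack has shadow price 0 → oven time.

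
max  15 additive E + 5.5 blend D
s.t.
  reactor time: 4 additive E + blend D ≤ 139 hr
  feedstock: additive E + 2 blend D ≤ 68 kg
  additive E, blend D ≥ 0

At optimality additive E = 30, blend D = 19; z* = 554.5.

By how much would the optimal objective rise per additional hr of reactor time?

At the optimum: reactor time uses 139 of 139 (binding); feedstock uses 68 of 68 (binding).
The binding rows give the dual system: 4·y_reactor time + 1·y_feedstock = 15 and 1·y_reactor time + 2·y_feedstock = 5.5.
→ y_reactor time = 3.5 and y_feedstock = 1.
Shadow price of reactor time = 3.5.

3.5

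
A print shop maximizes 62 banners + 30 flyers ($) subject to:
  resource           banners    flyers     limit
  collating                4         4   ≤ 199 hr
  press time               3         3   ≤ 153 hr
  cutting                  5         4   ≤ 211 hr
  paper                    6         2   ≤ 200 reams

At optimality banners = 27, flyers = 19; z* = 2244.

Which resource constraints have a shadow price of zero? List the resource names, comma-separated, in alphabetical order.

collating, press time

collating: 184/199 (slack 15)
press time: 138/153 (slack 15)
cutting: 211/211 (binding)
paper: 200/200 (binding)
By complementary slackness, a constraint with positive slack has shadow price 0 → collating, press time.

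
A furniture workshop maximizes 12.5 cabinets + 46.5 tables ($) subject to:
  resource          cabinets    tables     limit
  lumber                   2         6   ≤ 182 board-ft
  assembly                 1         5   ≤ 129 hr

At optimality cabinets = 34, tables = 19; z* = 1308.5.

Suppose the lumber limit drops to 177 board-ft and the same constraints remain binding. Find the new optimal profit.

At the optimum: lumber uses 182 of 182 (binding); assembly uses 129 of 129 (binding).
From A_Bᵀ y = c: 2·y_lumber + 1·y_assembly = 12.5; 6·y_lumber + 5·y_assembly = 46.5.
Solving: y_lumber = 4, y_assembly = 4.5.
Δz = y_lumber·Δb = 4 × (-5) = -20, so new z* = 1308.5 − 20 = 1288.5.

1288.5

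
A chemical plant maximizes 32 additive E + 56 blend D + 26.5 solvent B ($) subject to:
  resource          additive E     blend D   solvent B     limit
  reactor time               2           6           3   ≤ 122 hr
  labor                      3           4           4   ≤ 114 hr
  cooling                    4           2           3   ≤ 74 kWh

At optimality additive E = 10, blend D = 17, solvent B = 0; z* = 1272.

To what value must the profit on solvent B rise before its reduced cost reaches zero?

At the optimum: reactor time uses 122 of 122 (binding); labor uses 98 of 114 (slack = 16); cooling uses 74 of 74 (binding).
By complementary slackness, y = 0 for the non-binding constraint.
From A_Bᵀ y = c: 2·y_reactor time + 4·y_cooling = 32; 6·y_reactor time + 2·y_cooling = 56.
This yields shadow prices y_reactor time = 8, y_cooling = 4.
solvent B enters the basis when its profit ≥ yᵀa₃ = 8·3 + 4·3 = 36.

36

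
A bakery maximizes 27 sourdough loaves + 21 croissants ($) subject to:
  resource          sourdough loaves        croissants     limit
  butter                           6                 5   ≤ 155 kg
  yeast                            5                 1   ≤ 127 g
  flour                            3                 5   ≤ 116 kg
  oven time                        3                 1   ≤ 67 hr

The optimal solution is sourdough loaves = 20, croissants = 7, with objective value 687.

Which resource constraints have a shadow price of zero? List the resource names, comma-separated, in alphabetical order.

flour, yeast

butter: 155/155 (binding)
yeast: 107/127 (slack 20)
flour: 95/116 (slack 21)
oven time: 67/67 (binding)
By complementary slackness, a constraint with positive slack has shadow price 0 → flour, yeast.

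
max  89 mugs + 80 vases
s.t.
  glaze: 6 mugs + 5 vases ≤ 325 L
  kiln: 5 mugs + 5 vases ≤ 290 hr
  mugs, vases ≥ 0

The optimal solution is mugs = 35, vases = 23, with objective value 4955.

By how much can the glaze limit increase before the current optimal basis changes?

23

Binding constraints: glaze, kiln. The basis is B = [[6,5],[5,5]] with det 5.
Per unit increase in glaze, x* moves by d = (1, -1).
The basis stays optimal until vases reaches 0; allowable increase = 23 L.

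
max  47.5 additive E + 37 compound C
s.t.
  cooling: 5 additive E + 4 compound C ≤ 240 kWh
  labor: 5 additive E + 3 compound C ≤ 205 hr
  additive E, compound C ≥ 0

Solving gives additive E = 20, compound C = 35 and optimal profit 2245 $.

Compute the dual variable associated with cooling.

Both cooling and labor are binding at x*.
From A_Bᵀ y = c: 5·y_cooling + 5·y_labor = 47.5; 4·y_cooling + 3·y_labor = 37.
This yields shadow prices y_cooling = 8.5, y_labor = 1.
Shadow price of cooling = 8.5.

8.5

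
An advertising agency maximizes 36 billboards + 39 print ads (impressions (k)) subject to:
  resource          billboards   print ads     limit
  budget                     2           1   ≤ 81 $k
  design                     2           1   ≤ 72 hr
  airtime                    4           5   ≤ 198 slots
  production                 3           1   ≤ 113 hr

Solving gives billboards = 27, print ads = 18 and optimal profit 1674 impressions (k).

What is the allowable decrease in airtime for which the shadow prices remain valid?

54

Binding constraints: design, airtime. The basis is B = [[2,1],[4,5]] with det 6.
Per unit decrease in airtime, x* moves by d = (0.1667, -0.3333).
The basis stays optimal until print ads reaches 0; allowable decrease = 54 slots.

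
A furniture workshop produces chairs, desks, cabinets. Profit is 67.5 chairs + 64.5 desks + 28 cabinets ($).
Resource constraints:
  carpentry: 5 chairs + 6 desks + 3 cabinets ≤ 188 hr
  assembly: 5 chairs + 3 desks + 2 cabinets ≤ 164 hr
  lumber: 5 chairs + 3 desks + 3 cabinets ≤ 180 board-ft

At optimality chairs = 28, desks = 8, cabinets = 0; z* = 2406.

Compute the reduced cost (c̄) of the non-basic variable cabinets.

Check each constraint at x*: carpentry 188/188 (tight); assembly 164/164 (tight); lumber 164/180 (slack 16).
By complementary slackness, y = 0 for the non-binding constraint.
Dual feasibility on the basic columns requires 5·y_carpentry + 5·y_assembly = 67.5, 6·y_carpentry + 3·y_assembly = 64.5.
→ y_carpentry = 8 and y_assembly = 5.5.
Reduced cost of cabinets: c₃ − yᵀa₃ = 28 − (8·3 + 5.5·2) = 28 − 35 = -7.

-7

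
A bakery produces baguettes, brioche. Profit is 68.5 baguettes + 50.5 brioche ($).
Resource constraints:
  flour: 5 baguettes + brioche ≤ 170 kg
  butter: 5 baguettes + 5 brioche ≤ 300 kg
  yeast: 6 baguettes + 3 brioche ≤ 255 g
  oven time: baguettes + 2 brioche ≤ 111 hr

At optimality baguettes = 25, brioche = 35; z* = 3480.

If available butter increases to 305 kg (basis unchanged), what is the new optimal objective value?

3512.5

Check each constraint at x*: flour 160/170 (slack 10); butter 300/300 (tight); yeast 255/255 (tight); oven time 95/111 (slack 16).
Slack constraints have shadow price 0 (complementary slackness).
From A_Bᵀ y = c: 5·y_butter + 6·y_yeast = 68.5; 5·y_butter + 3·y_yeast = 50.5.
→ y_butter = 6.5 and y_yeast = 6.
Δz = y_butter·Δb = 6.5 × (5) = 32.5, so new z* = 3480 + 32.5 = 3512.5.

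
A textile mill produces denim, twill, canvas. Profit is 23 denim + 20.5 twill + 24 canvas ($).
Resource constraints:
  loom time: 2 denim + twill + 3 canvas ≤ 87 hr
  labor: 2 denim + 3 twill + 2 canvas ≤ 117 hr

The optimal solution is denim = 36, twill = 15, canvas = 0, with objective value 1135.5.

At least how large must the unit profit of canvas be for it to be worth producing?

Check each constraint at x*: loom time 87/87 (tight); labor 117/117 (tight).
The binding rows give the dual system: 2·y_loom time + 2·y_labor = 23 and 1·y_loom time + 3·y_labor = 20.5.
This yields shadow prices y_loom time = 7, y_labor = 4.5.
canvas enters the basis when its profit ≥ yᵀa₃ = 7·3 + 4.5·2 = 30.

30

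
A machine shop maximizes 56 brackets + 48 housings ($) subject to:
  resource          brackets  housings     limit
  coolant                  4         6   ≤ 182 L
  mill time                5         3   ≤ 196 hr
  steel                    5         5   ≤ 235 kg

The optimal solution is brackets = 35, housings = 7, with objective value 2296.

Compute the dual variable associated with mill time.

Binding: coolant and mill time. Non-binding: steel (25 unused).
Slack constraints have shadow price 0 (complementary slackness).
Dual feasibility on the basic columns requires 4·y_coolant + 5·y_mill time = 56, 6·y_coolant + 3·y_mill time = 48.
Solving: y_coolant = 4, y_mill time = 8.
Shadow price of mill time = 8.

8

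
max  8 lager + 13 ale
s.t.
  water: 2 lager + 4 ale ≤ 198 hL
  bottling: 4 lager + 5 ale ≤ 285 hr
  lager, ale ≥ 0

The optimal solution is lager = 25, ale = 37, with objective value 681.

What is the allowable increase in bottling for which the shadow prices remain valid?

Binding constraints: water, bottling. The basis is B = [[2,4],[4,5]] with det -6.
Per unit increase in bottling, x* moves by d = (0.6667, -0.3333).
The basis stays optimal until ale reaches 0; allowable increase = 111 hr.

111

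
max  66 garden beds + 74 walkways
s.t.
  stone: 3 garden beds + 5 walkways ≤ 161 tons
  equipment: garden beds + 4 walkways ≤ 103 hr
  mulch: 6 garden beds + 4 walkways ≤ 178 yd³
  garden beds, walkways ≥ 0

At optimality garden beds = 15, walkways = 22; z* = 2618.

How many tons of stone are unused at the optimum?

6

stone used = 3·15 + 5·22 = 155; slack = 161 − 155 = 6.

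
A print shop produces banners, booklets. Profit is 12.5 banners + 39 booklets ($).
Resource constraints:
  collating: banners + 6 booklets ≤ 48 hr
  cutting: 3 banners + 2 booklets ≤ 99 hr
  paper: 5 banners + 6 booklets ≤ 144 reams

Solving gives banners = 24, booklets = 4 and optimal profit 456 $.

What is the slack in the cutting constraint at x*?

cutting used = 3·24 + 2·4 = 80; slack = 99 − 80 = 19.

19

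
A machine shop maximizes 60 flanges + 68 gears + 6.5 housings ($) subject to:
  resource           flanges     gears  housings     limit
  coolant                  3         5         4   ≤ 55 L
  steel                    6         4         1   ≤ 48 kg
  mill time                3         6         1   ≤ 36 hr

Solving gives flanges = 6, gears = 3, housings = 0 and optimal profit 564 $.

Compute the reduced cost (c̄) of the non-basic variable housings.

At the optimum: coolant uses 33 of 55 (slack = 22); steel uses 48 of 48 (binding); mill time uses 36 of 36 (binding).
By complementary slackness, y = 0 for the non-binding constraint.
Dual feasibility on the basic columns requires 6·y_steel + 3·y_mill time = 60, 4·y_steel + 6·y_mill time = 68.
Solving: y_steel = 6.5, y_mill time = 7.
Reduced cost of housings: c₃ − yᵀa₃ = 6.5 − (6.5·1 + 7·1) = 6.5 − 13.5 = -7.

-7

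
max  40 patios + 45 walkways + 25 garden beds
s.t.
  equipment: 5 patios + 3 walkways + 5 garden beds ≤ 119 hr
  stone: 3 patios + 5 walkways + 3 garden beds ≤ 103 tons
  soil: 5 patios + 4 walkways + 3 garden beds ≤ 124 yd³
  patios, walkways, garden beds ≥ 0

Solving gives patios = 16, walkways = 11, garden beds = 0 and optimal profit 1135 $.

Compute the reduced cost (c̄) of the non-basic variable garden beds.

Binding: stone and soil. Non-binding: equipment (6 unused).
Since equipment is not tight, its dual is 0.
The binding rows give the dual system: 3·y_stone + 5·y_soil = 40 and 5·y_stone + 4·y_soil = 45.
→ y_stone = 5 and y_soil = 5.
Reduced cost of garden beds: c₃ − yᵀa₃ = 25 − (5·3 + 5·3) = 25 − 30 = -5.

-5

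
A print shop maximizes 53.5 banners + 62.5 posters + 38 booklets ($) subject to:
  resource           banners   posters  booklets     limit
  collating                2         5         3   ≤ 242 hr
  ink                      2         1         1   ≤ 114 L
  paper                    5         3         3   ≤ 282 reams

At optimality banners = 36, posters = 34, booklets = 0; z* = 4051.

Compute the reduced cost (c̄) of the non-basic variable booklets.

-8.5

At the optimum: collating uses 242 of 242 (binding); ink uses 106 of 114 (slack = 8); paper uses 282 of 282 (binding).
Since ink is not tight, its dual is 0.
The binding rows give the dual system: 2·y_collating + 5·y_paper = 53.5 and 5·y_collating + 3·y_paper = 62.5.
This yields shadow prices y_collating = 8, y_paper = 7.5.
Reduced cost of booklets: c₃ − yᵀa₃ = 38 − (8·3 + 7.5·3) = 38 − 46.5 = -8.5.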